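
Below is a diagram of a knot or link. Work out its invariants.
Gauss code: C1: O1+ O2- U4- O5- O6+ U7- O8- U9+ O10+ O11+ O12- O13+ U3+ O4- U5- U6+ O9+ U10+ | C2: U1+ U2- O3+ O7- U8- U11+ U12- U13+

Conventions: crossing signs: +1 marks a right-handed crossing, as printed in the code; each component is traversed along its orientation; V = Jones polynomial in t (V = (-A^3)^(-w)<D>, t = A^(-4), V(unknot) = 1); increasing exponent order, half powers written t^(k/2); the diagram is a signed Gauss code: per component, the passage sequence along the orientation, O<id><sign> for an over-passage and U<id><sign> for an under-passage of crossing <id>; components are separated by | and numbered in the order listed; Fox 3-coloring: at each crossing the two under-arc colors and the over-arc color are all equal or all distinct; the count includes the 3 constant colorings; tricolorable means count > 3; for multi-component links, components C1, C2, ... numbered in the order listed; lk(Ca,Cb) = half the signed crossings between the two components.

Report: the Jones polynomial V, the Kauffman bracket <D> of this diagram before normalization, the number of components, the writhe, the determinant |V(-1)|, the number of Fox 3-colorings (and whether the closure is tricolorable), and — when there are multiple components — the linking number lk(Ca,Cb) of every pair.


Jones polynomial: V(t) = -t^(-3/2) + t^(-1/2) - 2t^(1/2) + t^(3/2) - 2t^(5/2) + t^(7/2)
<D> = -A^-11 + 2A^-7 - A^-3 + 2A - A^5 + A^9; writhe +1
components 2, writhe +1 (13 crossings)
linking number lk(C1,C2) = 0
3-colorings: 3 of 3^13, det 8 — not tricolorable
note: span 5 respects span(V) <= c + mu - 1 = 14 for this 2-component diagram


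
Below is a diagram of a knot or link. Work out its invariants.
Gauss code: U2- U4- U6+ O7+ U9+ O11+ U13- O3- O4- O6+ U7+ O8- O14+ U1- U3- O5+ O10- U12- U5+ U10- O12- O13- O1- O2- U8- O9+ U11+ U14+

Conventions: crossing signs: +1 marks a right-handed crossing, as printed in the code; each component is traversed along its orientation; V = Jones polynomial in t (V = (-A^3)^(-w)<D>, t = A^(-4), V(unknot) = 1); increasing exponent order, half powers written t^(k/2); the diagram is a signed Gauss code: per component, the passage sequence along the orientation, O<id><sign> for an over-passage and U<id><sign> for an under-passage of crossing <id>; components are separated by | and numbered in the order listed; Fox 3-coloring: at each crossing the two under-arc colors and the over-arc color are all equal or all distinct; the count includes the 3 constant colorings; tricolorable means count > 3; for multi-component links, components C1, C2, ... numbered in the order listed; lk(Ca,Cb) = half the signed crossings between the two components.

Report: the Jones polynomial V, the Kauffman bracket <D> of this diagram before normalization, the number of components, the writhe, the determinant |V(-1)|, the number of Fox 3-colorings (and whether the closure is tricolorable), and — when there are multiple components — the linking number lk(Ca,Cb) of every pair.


Jones polynomial: V(t) = -t^-3 + 2t^-2 - 2t^-1 + 3 - 2t + 2t^2 - t^3
<D> = -A^-18 + 2A^-14 - 2A^-10 + 3A^-6 - 2A^-2 + 2A^2 - A^6; writhe -2
components 1, writhe -2 (14 crossings)
3-colorings: 3 of 3^14, det 13 — not tricolorable
note: V spans 6 powers of t: at least 6 crossings in any diagram


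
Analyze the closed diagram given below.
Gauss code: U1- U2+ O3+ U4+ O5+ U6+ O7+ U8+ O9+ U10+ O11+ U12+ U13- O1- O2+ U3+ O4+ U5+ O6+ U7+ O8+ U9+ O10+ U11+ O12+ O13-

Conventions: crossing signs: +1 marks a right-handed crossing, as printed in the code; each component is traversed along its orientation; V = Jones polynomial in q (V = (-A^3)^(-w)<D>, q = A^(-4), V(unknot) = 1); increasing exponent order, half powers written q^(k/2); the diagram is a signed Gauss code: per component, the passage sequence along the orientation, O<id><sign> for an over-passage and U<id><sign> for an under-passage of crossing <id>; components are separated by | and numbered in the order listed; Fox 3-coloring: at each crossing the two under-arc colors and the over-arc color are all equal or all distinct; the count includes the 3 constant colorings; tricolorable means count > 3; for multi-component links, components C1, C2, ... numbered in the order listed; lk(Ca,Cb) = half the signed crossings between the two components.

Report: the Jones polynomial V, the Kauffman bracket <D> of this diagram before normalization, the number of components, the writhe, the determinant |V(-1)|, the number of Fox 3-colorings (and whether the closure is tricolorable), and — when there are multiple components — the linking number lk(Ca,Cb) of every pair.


Jones polynomial: V(q) = q^4 + q^6 - q^7 + q^8 - q^9 + q^10 - q^11 + q^12 - q^13
<D> = A^-25 - A^-21 + A^-17 - A^-13 + A^-9 - A^-5 + A^-1 - A^3 - A^11; writhe +9
components 1, writhe +9 (13 crossings)
3-colorings: 9 of 3^13, det 9 — tricolorable
note: the span of V is 9, forcing >= 9 crossings in any diagram


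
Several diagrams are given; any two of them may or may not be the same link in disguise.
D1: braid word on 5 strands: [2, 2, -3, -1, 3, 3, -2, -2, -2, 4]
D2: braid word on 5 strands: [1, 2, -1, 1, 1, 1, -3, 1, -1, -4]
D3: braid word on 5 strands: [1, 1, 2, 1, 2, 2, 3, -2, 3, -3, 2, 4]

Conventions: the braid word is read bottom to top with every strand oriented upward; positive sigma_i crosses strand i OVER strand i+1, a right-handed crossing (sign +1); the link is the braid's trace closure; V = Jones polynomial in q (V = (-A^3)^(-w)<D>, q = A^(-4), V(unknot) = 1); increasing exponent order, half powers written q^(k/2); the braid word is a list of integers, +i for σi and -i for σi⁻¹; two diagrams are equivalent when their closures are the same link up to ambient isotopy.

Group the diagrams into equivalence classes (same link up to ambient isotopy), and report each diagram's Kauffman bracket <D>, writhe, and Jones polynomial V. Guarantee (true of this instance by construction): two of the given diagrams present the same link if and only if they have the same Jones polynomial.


equivalence classes: {D1} | {D2} | {D3}
D1 (bracket 1; 10 crossings at w = 0): V = 1
D2 (bracket -A^-10 + A^-6 + A^2; 10 crossings at w = +2): V = q + q^3 - q^4
V(D3) = q^2 + q^4 - q^5 + q^6 - q^7  [12 crossings, <D> = -A^-4 + 1 - A^4 + A^8 + A^16, w = +8]
key observation: 3 classes among 3 diagrams; unequal V(q) rules out equality


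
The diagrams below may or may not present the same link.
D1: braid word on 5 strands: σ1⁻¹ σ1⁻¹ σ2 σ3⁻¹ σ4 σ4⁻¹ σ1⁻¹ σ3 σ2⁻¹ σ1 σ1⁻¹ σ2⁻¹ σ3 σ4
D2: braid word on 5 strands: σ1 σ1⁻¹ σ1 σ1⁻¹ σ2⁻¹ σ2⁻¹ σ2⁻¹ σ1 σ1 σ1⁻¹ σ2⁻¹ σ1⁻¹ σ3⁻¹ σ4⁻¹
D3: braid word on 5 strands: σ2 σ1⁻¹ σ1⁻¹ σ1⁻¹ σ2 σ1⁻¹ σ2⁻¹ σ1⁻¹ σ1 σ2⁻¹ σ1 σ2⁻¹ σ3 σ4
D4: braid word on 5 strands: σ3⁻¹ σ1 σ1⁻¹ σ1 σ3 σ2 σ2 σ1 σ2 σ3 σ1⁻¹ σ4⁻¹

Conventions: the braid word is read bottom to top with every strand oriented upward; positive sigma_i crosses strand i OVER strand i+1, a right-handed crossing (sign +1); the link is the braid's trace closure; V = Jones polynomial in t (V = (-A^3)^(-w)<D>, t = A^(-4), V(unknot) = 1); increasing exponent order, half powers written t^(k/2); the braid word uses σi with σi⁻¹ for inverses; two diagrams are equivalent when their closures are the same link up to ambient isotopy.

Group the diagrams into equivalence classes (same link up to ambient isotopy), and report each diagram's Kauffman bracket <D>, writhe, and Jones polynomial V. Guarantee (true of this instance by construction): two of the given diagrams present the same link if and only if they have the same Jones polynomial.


equivalence classes: {D1, D3} | {D2} | {D4}
D1 (bracket A^-2 - A^2 + 2A^6 - A^10 + A^14 - A^18; 14 crossings at w = -2): V = -t^-6 + t^-5 - t^-4 + 2t^-3 - t^-2 + t^-1
D2 (bracket A^-14 + A^-6 - A^-2; 14 crossings at w = -6): V = -t^-4 + t^-3 + t^-1
D3 (bracket A^-2 - A^2 + 2A^6 - A^10 + A^14 - A^18; 14 crossings at w = -2): V = -t^-6 + t^-5 - t^-4 + 2t^-3 - t^-2 + t^-1
D4 (bracket -A^-4 + 1 + A^8; 12 crossings at w = +4): V = t + t^3 - t^4
observation: comparing 4 Jones polynomials yields 3 groups


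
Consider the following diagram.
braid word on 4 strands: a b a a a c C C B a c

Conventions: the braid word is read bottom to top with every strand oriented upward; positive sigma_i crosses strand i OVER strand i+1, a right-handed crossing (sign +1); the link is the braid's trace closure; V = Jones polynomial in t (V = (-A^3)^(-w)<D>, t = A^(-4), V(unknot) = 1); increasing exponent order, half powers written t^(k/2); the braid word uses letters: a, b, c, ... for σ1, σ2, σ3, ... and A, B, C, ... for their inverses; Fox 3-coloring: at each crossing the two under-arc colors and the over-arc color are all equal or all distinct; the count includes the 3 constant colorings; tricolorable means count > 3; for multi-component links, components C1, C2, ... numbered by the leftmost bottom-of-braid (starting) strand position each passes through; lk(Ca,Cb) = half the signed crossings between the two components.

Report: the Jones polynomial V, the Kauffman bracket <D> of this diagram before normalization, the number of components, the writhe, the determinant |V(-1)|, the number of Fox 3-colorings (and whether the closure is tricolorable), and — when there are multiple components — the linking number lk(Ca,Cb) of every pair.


Jones polynomial: V(t) = t^2 + t^4 - t^5 + t^6 - t^7
<D> = A^-13 - A^-9 + A^-5 - A^-1 - A^7; writhe +5
components 1, writhe +5 (11 crossings)
3-colorings: 3 of 3^11, det 5 — not tricolorable
note: the word shrinks to σ1 σ2 σ1 σ1 σ1 σ3⁻¹ σ2⁻¹ σ1 σ3 after cancelling


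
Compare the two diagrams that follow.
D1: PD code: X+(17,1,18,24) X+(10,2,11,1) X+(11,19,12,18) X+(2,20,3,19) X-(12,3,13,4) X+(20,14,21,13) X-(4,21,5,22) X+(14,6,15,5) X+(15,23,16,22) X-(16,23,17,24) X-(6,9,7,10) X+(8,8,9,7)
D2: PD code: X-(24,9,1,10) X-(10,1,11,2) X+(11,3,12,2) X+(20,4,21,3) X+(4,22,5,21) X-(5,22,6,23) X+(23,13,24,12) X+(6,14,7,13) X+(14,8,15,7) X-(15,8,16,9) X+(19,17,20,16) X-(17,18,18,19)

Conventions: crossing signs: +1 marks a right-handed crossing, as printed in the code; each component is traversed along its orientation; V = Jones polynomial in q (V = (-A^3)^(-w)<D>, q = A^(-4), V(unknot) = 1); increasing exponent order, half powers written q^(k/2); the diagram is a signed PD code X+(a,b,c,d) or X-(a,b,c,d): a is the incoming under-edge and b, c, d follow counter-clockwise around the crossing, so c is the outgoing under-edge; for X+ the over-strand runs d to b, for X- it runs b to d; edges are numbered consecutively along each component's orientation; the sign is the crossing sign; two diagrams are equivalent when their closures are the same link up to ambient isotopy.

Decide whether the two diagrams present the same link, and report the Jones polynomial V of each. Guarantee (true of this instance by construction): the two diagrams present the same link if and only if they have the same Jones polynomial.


equivalent: no
D1 (bracket -A^-12 + A^-8 - A^-4 + 2 - A^4 + A^8; 12 crossings at w = +4): V = q - q^2 + 2q^3 - q^4 + q^5 - q^6
V(D2) = 1  [12 crossings, <D> = A^6, w = +2]
observation: comparing 2 Jones polynomials yields 2 groups


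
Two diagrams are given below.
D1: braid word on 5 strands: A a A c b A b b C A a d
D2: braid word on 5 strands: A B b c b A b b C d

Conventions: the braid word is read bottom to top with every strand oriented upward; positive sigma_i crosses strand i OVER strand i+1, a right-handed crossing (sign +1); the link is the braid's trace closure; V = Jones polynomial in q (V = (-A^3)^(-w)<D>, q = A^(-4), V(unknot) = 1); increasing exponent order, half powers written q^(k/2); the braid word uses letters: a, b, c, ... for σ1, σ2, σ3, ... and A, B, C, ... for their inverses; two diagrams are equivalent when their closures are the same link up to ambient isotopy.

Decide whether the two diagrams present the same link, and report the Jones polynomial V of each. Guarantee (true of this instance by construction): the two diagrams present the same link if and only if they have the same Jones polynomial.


equivalent: yes
D1 (bracket -A^-10 + A^-6 + A^-2 + A^2 + A^6 + A^14; 12 crossings at w = +2): V = q^-2 + 1 + q + q^2 + q^3 - q^4
V(D2) = q^-2 + 1 + q + q^2 + q^3 - q^4  (w +2, c 10, <D> = -A^-10 + A^-6 + A^-2 + A^2 + A^6 + A^14)
key observation: D2 (10 crossings) and D1 (12) are Markov-related braid presentations


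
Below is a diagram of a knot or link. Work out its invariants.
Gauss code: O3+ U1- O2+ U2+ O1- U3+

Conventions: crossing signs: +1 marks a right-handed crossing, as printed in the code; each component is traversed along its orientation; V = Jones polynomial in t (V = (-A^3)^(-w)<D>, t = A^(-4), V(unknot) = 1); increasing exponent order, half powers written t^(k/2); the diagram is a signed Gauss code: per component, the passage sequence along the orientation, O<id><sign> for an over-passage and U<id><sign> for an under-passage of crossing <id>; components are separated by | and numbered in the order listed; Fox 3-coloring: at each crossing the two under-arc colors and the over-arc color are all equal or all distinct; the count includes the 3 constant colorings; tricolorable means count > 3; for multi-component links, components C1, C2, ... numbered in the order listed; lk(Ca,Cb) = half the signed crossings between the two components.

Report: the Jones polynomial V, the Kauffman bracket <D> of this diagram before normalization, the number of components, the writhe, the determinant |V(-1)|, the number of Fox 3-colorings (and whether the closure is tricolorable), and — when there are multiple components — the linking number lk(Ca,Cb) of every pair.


V = 1
<D> = -A^3 (w = +1)
1 component over 3 crossings, w = +1
3 Fox colorings among 3^3, |V(-1)| = 1: not tricolorable
why: w = +1 (over 3 crossings) is diagram-only; (-A^3)^(-1) removes it from V


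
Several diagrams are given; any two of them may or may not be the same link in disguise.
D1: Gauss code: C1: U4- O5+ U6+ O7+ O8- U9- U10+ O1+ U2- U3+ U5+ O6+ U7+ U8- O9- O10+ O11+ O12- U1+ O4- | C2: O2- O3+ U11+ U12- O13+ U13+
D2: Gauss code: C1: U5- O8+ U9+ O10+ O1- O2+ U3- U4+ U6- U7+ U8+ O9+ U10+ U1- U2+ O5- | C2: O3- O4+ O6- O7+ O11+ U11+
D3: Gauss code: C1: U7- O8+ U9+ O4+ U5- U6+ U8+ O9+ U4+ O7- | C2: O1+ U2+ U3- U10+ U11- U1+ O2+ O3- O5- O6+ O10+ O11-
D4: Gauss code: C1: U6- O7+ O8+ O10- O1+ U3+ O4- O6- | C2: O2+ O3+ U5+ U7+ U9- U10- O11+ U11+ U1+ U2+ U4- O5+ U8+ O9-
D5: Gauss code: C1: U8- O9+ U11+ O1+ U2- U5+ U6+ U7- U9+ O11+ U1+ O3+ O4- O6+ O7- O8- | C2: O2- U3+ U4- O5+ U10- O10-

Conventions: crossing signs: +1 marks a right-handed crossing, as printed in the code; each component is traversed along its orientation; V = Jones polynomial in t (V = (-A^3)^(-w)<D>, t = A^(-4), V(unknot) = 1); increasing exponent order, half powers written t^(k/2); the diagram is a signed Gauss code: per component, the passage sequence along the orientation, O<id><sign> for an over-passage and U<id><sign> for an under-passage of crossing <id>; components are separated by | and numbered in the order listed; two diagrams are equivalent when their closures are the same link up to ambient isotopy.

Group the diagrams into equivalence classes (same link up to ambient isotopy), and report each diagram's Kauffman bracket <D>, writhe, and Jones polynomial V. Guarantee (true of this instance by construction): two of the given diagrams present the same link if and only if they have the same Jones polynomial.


grouping into links: {D1, D2, D3, D5} | {D4}
V(D1) = -t^(1/2) - t^(3/2) - t^(5/2) + t^(9/2)  (w +3, c 13, <D> = -A^-9 + A^-1 + A^3 + A^7)
V(D2) = -t^(1/2) - t^(3/2) - t^(5/2) + t^(9/2)  (w +3, c 11, <D> = -A^-9 + A^-1 + A^3 + A^7)
D3 (bracket -A^-9 + A^-1 + A^3 + A^7; 11 crossings at w = +3): V = -t^(1/2) - t^(3/2) - t^(5/2) + t^(9/2)
D4 (bracket A^-1 + A^7; 11 crossings at w = +3): V = -t^(1/2) - t^(5/2)
D5 (bracket -A^-15 + A^-7 + A^-3 + A; 11 crossings at w = +1): V = -t^(1/2) - t^(3/2) - t^(5/2) + t^(9/2)
why: V(t) takes 2 values over 5 diagrams, fixing the grouping


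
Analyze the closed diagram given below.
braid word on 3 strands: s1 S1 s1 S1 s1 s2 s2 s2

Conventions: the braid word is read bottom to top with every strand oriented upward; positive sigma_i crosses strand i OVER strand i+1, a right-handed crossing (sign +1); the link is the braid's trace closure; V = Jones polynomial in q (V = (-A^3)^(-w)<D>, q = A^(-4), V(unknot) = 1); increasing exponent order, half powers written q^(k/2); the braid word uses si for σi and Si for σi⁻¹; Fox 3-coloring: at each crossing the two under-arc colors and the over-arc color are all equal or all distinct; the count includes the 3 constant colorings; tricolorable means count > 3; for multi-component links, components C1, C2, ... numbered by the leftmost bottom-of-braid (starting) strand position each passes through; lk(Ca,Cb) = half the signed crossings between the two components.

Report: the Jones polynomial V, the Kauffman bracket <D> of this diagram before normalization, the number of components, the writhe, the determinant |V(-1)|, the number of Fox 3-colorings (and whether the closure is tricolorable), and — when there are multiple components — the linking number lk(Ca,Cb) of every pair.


Jones polynomial: V(q) = q + q^3 - q^4
<D> = -A^-4 + 1 + A^8; writhe +4
components 1, writhe +4 (8 crossings)
3-colorings: 9 of 3^8, det 3 — tricolorable
note: w = +4 shifts under R1 moves; the (-A^3)^(-4) factor cancels that in V


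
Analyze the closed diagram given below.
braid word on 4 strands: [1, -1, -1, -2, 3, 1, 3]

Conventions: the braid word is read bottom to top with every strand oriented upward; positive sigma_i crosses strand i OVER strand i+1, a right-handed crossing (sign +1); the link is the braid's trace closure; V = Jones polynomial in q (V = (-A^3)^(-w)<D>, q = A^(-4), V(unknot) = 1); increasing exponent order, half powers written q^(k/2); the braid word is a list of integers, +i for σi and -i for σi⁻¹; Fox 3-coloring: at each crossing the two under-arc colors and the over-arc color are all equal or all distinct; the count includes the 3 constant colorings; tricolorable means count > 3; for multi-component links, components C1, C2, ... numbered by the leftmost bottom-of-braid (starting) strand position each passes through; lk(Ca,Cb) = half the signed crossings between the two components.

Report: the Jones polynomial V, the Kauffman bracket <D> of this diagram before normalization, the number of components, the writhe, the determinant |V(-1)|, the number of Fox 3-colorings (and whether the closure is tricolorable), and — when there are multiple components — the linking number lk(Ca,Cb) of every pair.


V(q) = 1 + q + q^2 + q^3
bracket: -A^-9 - A^-5 - A^-1 - A^3, w = +1
3 components, writhe +1, over 7 crossings
lk(C1,C2) = 0
linking number lk(C1,C3) = +1
lk(C2,C3): 0
det 0, colorings 9 of 3^7 — tricolorable
observation: the span of V is 3, within the link bound 7 + 3 - 1


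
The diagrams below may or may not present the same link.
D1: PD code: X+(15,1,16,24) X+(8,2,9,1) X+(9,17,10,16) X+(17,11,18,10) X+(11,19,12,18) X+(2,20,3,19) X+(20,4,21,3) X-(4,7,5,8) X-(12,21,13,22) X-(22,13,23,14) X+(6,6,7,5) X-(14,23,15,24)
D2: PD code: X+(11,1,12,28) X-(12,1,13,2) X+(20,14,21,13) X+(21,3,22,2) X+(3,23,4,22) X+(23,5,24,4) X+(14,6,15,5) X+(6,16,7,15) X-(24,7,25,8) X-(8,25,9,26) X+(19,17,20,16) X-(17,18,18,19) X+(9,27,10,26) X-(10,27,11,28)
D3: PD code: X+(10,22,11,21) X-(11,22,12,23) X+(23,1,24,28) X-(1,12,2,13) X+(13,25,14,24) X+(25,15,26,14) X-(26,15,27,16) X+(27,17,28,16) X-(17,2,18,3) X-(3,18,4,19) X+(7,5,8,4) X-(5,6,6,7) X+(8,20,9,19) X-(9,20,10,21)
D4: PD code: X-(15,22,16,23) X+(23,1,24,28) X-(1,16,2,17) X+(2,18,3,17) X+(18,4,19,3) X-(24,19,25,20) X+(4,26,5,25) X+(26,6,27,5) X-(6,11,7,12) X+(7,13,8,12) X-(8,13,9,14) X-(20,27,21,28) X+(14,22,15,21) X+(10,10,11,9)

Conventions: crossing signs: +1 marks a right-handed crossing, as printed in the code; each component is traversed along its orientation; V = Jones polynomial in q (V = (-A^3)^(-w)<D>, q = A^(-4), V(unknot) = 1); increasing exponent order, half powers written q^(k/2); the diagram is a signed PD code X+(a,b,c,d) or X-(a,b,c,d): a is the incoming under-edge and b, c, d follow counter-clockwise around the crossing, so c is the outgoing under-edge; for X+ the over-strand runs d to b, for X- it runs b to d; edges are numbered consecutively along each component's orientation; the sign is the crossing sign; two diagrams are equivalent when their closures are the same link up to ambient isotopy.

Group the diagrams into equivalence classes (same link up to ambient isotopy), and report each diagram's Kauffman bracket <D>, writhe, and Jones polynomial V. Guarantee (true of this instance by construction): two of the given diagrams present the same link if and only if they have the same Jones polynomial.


classes: {D1, D2} | {D3} | {D4}
V(D1) = 2q - 2q^2 + 3q^3 - 3q^4 + 2q^5 - 2q^6 + q^7  [12 crossings, <D> = A^-16 - 2A^-12 + 2A^-8 - 3A^-4 + 3 - 2A^4 + 2A^8, w = +4]
V(D2) = 2q - 2q^2 + 3q^3 - 3q^4 + 2q^5 - 2q^6 + q^7  [14 crossings, <D> = A^-16 - 2A^-12 + 2A^-8 - 3A^-4 + 3 - 2A^4 + 2A^8, w = +4]
V(D3) = -q^-3 + 2q^-2 - 2q^-1 + 3 - 2q + 2q^2 - q^3  [14 crossings, <D> = -A^-12 + 2A^-8 - 2A^-4 + 3 - 2A^4 + 2A^8 - A^12, w = 0]
V(D4) = q + q^3 - q^4  [14 crossings, <D> = -A^-10 + A^-6 + A^2, w = +2]
note: V(q) takes 3 values over 4 diagrams, fixing the grouping


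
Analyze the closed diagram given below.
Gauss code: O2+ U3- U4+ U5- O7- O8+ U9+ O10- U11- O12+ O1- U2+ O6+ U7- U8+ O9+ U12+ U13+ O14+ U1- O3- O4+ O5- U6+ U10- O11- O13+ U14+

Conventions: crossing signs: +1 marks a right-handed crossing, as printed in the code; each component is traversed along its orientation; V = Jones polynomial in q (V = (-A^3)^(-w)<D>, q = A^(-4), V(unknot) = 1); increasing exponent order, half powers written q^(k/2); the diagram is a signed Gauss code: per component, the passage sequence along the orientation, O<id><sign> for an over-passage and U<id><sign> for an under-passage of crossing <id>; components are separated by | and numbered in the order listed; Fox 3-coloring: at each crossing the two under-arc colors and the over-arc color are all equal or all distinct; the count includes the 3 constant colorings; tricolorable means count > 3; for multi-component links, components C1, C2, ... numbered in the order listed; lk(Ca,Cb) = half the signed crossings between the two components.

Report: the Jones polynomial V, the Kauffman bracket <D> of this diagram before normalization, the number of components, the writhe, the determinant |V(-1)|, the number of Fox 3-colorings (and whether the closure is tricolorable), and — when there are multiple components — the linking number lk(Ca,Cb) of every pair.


Jones polynomial: V(q) = q^-2 - 2q^-1 + 3 - 3q + 4q^2 - 3q^3 + 2q^4 - 2q^5 + q^6
<D> = A^-18 - 2A^-14 + 2A^-10 - 3A^-6 + 4A^-2 - 3A^2 + 3A^6 - 2A^10 + A^14; writhe +2
components 1, writhe +2 (14 crossings)
3-colorings: 9 of 3^14, det 21 — tricolorable
note: the span of V is 8, forcing >= 8 crossings in any diagram


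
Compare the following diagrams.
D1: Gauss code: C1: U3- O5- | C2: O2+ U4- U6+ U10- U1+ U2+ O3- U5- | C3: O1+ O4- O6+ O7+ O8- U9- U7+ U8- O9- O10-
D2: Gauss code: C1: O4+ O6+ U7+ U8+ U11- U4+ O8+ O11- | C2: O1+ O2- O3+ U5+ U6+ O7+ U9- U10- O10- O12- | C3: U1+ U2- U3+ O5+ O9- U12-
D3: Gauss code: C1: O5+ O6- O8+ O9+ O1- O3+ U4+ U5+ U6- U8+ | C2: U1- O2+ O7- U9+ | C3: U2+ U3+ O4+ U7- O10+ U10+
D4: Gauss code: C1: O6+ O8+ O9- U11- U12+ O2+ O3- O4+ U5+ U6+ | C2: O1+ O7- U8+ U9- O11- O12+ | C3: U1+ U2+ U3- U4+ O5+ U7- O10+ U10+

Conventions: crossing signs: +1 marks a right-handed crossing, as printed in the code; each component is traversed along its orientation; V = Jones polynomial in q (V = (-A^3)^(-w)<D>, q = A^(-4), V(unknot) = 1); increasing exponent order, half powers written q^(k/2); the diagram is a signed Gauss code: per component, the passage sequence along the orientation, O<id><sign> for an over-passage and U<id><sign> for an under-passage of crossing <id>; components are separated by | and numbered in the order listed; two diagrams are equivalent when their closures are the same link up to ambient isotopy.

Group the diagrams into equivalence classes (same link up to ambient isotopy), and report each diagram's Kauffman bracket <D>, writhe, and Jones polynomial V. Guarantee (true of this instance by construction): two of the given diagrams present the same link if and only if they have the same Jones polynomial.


classes: {D1} | {D2, D3, D4}
V(D1) = q^-3 + q^-2 + q^-1 + 1  [10 crossings, <D> = A^-6 + A^-2 + A^2 + A^6, w = -2]
V(D2) = 1 + q + q^2 + q^3  (w +2, c 12, <D> = A^-6 + A^-2 + A^2 + A^6)
V(D3) = 1 + q + q^2 + q^3  (w +4, c 10, <D> = 1 + A^4 + A^8 + A^12)
V(D4) = 1 + q + q^2 + q^3  [12 crossings, <D> = 1 + A^4 + A^8 + A^12, w = +4]
note: V(q) takes 2 values over 4 diagrams, fixing the grouping


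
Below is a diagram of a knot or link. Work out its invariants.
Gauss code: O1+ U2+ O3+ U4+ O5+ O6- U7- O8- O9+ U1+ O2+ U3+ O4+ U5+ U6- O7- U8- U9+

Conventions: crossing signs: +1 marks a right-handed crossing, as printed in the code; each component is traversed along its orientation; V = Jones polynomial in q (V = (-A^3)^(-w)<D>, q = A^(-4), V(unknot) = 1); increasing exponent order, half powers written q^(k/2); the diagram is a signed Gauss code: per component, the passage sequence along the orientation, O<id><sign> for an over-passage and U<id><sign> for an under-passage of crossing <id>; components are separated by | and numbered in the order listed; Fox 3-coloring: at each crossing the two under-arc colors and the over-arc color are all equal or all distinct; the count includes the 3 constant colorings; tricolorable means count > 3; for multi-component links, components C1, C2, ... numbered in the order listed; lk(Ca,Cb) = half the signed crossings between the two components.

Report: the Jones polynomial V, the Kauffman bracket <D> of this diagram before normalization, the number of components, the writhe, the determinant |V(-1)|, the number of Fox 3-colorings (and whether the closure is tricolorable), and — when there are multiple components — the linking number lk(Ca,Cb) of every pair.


V(q) = q + q^3 - q^4
bracket: A^-7 - A^-3 - A^5, w = +3
1 component, writhe +3, over 9 crossings
det 3, colorings 9 of 3^9 — tricolorable
observation: the span of V is 3, forcing >= 3 crossings in any diagram


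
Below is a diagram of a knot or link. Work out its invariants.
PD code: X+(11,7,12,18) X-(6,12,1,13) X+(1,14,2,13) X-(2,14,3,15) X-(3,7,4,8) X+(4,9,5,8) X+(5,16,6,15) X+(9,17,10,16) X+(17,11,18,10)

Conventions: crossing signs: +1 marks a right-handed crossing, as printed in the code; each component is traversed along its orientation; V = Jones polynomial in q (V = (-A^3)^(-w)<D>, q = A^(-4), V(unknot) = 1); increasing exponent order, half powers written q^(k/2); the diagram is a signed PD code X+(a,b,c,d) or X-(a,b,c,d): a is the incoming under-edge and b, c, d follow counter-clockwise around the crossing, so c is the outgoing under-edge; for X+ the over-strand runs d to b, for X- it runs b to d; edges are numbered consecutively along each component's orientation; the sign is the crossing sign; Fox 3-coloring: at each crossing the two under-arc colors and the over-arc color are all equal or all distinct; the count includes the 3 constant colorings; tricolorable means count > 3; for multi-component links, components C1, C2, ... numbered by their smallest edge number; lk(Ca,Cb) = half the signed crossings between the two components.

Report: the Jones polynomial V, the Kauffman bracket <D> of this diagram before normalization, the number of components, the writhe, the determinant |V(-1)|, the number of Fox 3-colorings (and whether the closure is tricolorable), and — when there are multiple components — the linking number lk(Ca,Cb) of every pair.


V = -q^(1/2) - q^(3/2) - q^(5/2) + q^(9/2)
<D> = -A^-9 + A^-1 + A^3 + A^7 (w = +3)
2 components over 9 crossings, w = +3
lk(C1,C2): 0
27 Fox colorings among 3^9, |V(-1)| = 0: tricolorable
why: every pair of the 2 components has lk = 0


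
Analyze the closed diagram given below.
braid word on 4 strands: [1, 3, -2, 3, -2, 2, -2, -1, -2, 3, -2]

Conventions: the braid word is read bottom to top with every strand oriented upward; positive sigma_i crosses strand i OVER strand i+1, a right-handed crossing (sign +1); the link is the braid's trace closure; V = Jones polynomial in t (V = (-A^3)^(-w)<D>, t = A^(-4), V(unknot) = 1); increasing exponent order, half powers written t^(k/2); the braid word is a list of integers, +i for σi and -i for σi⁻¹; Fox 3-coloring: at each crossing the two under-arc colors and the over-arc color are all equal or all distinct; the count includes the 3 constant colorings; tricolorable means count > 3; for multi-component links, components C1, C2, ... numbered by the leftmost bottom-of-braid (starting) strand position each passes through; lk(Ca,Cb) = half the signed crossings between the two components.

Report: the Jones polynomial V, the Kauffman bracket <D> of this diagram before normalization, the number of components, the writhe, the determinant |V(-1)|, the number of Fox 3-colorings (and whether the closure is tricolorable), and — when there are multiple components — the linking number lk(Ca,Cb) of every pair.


V = t^-4 - 2t^-3 + 3t^-2 - 4t^-1 + 4 - 3t + 3t^2 - t^3
<D> = A^-15 - 3A^-11 + 3A^-7 - 4A^-3 + 4A - 3A^5 + 2A^9 - A^13 (w = -1)
1 component over 11 crossings, w = -1
9 Fox colorings among 3^11, |V(-1)| = 21: tricolorable
why: the word shrinks to σ1 σ3 σ2⁻¹ σ3 σ2⁻¹ σ1⁻¹ σ2⁻¹ σ3 σ2⁻¹ after cancelling


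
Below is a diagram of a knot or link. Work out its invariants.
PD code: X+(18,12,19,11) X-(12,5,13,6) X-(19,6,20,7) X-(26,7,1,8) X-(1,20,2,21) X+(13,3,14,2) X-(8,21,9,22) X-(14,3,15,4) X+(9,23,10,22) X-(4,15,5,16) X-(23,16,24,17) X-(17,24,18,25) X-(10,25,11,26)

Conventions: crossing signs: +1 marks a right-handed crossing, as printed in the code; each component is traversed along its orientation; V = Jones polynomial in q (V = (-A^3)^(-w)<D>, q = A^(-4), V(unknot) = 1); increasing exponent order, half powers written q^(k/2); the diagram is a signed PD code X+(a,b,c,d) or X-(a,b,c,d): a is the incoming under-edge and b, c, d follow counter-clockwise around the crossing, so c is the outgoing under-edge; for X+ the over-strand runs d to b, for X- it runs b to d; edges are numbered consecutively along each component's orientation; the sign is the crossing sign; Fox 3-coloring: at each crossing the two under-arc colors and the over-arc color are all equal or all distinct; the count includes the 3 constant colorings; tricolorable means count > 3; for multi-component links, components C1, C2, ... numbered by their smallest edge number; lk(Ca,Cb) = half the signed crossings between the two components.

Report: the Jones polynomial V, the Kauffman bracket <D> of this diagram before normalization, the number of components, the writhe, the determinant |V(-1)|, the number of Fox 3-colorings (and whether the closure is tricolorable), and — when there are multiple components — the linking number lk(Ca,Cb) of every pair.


V = -q^-7 + q^-6 - q^-5 + q^-4 + q^-2
<D> = -A^-13 - A^-5 + A^-1 - A^3 + A^7 (w = -7)
1 component over 13 crossings, w = -7
3 Fox colorings among 3^13, |V(-1)| = 5: not tricolorable
why: the span of V is 5, forcing >= 5 crossings in any diagram


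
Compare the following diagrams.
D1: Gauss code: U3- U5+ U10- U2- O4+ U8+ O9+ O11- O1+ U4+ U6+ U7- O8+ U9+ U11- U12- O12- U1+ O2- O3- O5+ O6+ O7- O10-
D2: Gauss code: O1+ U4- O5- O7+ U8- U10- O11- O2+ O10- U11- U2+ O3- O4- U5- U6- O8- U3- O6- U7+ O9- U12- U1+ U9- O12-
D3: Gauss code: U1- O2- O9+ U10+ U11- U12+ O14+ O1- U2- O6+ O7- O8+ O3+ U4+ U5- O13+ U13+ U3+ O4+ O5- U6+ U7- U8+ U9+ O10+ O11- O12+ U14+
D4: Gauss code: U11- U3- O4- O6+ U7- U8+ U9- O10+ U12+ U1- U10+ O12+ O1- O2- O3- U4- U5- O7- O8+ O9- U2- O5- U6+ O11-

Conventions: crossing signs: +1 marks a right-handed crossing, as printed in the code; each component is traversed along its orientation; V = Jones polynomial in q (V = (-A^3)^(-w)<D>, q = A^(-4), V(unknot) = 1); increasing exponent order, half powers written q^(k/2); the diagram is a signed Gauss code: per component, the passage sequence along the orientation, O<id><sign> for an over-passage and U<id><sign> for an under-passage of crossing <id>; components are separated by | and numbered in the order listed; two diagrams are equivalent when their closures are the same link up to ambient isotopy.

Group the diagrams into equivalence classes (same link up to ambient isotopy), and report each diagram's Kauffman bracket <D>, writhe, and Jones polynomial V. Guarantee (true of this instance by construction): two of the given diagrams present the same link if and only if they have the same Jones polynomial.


grouping into links: {D1} | {D3} | {D2, D4}
V(D1) = q + q^3 - q^4  (w 0, c 12, <D> = -A^-16 + A^-12 + A^-4)
V(D2) = -q^-6 + q^-5 - q^-4 + 2q^-3 - q^-2 + q^-1  (w -6, c 12, <D> = A^-14 - A^-10 + 2A^-6 - A^-2 + A^2 - A^6)
D3 (bracket A^12; 14 crossings at w = +4): V = 1
V(D4) = -q^-6 + q^-5 - q^-4 + 2q^-3 - q^-2 + q^-1  (w -4, c 12, <D> = A^-8 - A^-4 + 2 - A^4 + A^8 - A^12)
why: 3 classes among 4 diagrams; unequal V(q) rules out equality


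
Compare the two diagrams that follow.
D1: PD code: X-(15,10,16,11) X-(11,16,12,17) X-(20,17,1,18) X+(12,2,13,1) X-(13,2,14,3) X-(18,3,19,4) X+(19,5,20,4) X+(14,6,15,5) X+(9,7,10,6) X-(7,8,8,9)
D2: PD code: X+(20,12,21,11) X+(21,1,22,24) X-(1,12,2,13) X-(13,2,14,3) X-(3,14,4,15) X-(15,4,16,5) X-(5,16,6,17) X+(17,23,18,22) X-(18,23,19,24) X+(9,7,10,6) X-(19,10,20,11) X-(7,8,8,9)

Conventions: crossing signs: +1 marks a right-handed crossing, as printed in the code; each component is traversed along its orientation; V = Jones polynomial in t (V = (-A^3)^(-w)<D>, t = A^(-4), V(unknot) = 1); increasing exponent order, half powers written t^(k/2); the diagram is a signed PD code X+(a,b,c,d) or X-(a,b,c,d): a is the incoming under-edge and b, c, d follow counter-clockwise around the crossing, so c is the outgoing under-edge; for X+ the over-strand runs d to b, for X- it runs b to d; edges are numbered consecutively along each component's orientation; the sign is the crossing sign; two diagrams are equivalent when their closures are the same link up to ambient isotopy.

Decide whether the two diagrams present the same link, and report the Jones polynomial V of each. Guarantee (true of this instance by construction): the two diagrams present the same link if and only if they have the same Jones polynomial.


same link: no
V(D1) = 1  [10 crossings, <D> = A^-6, w = -2]
D2 (bracket A^-4 + A^4 - A^8 + A^12 - A^16; 12 crossings at w = -4): V = -t^-7 + t^-6 - t^-5 + t^-4 + t^-2
note: V(t) takes 2 values over 2 diagrams, fixing the grouping


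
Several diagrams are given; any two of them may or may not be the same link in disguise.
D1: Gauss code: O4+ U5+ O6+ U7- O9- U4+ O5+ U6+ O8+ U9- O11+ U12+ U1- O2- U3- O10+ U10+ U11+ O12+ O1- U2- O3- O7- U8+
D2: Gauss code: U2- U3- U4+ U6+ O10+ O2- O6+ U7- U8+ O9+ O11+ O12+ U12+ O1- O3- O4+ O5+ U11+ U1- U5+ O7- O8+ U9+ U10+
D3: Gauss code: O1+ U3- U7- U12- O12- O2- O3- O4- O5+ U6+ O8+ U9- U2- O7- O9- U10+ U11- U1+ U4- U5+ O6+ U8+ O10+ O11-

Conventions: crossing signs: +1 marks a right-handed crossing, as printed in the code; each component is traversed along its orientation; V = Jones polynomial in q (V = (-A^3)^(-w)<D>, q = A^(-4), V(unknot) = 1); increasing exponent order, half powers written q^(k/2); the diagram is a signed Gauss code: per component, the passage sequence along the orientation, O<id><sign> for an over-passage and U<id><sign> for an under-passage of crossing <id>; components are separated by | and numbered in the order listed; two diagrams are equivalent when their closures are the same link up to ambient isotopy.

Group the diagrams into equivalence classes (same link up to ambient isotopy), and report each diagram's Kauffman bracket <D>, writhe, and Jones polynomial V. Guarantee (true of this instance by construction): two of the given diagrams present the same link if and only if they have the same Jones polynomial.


classes: {D1} | {D2} | {D3}
V(D1) = q^-1 - 1 + 2q - 2q^2 + 2q^3 - 2q^4 + q^5  [12 crossings, <D> = A^-14 - 2A^-10 + 2A^-6 - 2A^-2 + 2A^2 - A^6 + A^10, w = +2]
D2 (bracket A^12; 12 crossings at w = +4): V = 1
V(D3) = -q^-3 + 2q^-2 - 2q^-1 + 3 - 2q + 2q^2 - q^3  [12 crossings, <D> = -A^-18 + 2A^-14 - 2A^-10 + 3A^-6 - 2A^-2 + 2A^2 - A^6, w = -2]
note: 3 classes among 3 diagrams; unequal V(q) rules out equality


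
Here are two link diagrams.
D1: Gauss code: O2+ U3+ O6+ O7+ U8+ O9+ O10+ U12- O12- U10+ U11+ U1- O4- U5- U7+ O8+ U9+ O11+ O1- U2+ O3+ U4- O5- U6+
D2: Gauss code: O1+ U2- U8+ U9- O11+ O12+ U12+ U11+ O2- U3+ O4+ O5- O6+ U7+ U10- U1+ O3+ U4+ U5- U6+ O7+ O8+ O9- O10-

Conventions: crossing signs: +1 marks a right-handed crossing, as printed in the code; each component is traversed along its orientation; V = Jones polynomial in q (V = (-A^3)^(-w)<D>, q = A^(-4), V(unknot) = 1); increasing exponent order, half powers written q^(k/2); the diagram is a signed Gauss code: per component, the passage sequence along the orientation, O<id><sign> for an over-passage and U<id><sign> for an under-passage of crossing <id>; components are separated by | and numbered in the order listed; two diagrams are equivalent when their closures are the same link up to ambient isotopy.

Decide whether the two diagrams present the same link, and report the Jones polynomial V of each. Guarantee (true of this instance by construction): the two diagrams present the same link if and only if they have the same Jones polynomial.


same link: no
V(D1) = 2q - 2q^2 + 3q^3 - 3q^4 + 2q^5 - 2q^6 + q^7  [12 crossings, <D> = A^-16 - 2A^-12 + 2A^-8 - 3A^-4 + 3 - 2A^4 + 2A^8, w = +4]
V(D2) = q + q^3 - q^4  [12 crossings, <D> = -A^-4 + 1 + A^8, w = +4]
insight: 2 values of V(q) split the 2 diagrams


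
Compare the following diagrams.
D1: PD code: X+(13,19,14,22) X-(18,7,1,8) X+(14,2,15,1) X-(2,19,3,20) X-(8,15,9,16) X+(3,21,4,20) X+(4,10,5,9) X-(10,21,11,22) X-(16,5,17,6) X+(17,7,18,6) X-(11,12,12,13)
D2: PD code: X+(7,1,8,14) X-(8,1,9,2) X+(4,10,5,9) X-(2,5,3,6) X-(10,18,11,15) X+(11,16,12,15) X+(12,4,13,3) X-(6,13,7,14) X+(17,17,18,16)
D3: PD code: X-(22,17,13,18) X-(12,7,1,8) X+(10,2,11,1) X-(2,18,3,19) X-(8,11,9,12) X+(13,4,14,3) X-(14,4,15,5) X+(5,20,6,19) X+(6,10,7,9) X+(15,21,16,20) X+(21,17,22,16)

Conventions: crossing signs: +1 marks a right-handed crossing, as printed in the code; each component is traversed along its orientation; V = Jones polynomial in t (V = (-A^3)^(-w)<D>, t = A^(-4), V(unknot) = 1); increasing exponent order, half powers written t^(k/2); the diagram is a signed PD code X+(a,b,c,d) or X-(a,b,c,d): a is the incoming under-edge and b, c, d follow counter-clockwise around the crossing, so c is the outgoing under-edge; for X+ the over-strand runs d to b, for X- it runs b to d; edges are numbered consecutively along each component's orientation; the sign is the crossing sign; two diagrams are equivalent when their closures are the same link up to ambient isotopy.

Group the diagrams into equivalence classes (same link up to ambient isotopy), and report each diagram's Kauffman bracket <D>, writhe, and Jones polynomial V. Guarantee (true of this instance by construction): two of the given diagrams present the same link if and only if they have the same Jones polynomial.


classes: {D1, D2, D3}
V(D1) = -t^(-5/2) - t^(5/2)  [11 crossings, <D> = A^-13 + A^7, w = -1]
V(D2) = -t^(-5/2) - t^(5/2)  (w +1, c 9, <D> = A^-7 + A^13)
V(D3) = -t^(-5/2) - t^(5/2)  [11 crossings, <D> = A^-7 + A^13, w = +1]
note: one V(t) for all 3 diagrams — one class (guaranteed)


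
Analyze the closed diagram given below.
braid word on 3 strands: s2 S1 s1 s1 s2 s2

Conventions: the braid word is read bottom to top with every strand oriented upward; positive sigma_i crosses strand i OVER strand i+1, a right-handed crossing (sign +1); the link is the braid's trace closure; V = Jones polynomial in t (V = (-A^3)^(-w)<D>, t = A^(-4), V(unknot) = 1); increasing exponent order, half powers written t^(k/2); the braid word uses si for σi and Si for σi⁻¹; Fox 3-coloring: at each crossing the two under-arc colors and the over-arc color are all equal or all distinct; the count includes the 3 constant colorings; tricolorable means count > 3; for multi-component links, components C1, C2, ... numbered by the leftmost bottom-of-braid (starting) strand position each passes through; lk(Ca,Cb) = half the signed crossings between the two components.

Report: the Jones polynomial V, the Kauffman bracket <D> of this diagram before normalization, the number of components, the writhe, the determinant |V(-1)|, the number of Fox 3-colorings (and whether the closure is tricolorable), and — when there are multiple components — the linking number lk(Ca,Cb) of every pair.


V(t) = t + t^3 - t^4
bracket: -A^-4 + 1 + A^8, w = +4
1 component, writhe +4, over 6 crossings
det 3, colorings 9 of 3^6 — tricolorable
observation: inverse pairs cancel, leaving σ2 σ1 σ2 σ2
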